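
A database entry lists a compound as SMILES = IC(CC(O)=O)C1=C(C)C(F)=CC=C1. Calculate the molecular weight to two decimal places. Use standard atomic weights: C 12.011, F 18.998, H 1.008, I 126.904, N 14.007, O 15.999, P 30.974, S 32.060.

First, the molecular formula is C10H10FIO2 (counting implicit H from valence).
  C: 10 × 12.011 = 120.110
  F: 1 × 18.998 = 18.998
  H: 10 × 1.008 = 10.080
  I: 1 × 126.904 = 126.904
  O: 2 × 15.999 = 31.998
Sum: 10×12.011 + 1×18.998 + 10×1.008 + 1×126.904 + 2×15.999 = 308.090 → 308.09 g/mol.

308.09 g/mol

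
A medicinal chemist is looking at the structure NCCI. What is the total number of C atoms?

Count every carbon token in the SMILES (each C, including those in ring-closure positions and inside branches).
Carbon count: 2.

2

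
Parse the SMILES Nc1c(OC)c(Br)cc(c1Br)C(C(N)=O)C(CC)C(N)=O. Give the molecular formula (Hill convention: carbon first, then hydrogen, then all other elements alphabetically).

C13H17Br2N3O3

Walk through each heavy atom and fill implicit hydrogens from standard valence (C 4, N 3, O 2, S 2, halogen 1); for lowercase aromatic atoms, an aromatic c carries 1 H when it has two neighbours and 0 H with three, and aromatic n carries 0 H:
  atom 1: N, bond orders sum to 1 (valence 3) → 2 H
  atom 2: aromatic c, 3 neighbours → 0 H
  atom 3: aromatic c, 3 neighbours → 0 H
  atom 4: O, bond orders sum to 2 (valence 2) → 0 H
  atom 5: C, bond orders sum to 1 (valence 4) → 3 H
  atom 6: aromatic c, 3 neighbours → 0 H
  atom 7: Br (halogen, monovalent) → 0 H
  atom 8: aromatic c, 2 neighbours → 1 H
  atom 9: aromatic c, 3 neighbours → 0 H
  atom 10: aromatic c, 3 neighbours → 0 H
  atom 11: Br (halogen, monovalent) → 0 H
  atom 12: C, bond orders sum to 3 (valence 4) → 1 H
  atom 13: C, bond orders sum to 4 (valence 4) → 0 H
  atom 14: N, bond orders sum to 1 (valence 3) → 2 H
  atom 15: O, bond orders sum to 2 (valence 2) → 0 H
  atom 16: C, bond orders sum to 3 (valence 4) → 1 H
  atom 17: C, bond orders sum to 2 (valence 4) → 2 H
  atom 18: C, bond orders sum to 1 (valence 4) → 3 H
  atom 19: C, bond orders sum to 4 (valence 4) → 0 H
  atom 20: N, bond orders sum to 1 (valence 3) → 2 H
  atom 21: O, bond orders sum to 2 (valence 2) → 0 H
Totals → C:13, H:17, Br:2, N:3, O:3.
In Hill order: C13H17Br2N3O3.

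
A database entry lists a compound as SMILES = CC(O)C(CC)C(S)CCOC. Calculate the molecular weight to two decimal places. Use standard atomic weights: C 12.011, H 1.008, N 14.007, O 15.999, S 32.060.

192.32 g/mol

First, the molecular formula is C9H20O2S (counting implicit H from valence).
  C: 9 × 12.011 = 108.099
  H: 20 × 1.008 = 20.160
  O: 2 × 15.999 = 31.998
  S: 1 × 32.060 = 32.060
Sum: 9×12.011 + 20×1.008 + 2×15.999 + 1×32.060 = 192.317 → 192.32 g/mol.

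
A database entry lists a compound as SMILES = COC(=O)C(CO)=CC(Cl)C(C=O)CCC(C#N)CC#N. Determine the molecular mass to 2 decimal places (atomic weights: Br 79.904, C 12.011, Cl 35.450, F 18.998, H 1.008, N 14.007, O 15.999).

First, the molecular formula is C14H17ClN2O4 (counting implicit H from valence).
  C: 14 × 12.011 = 168.154
  Cl: 1 × 35.450 = 35.450
  H: 17 × 1.008 = 17.136
  N: 2 × 14.007 = 28.014
  O: 4 × 15.999 = 63.996
Sum: 14×12.011 + 1×35.450 + 17×1.008 + 2×14.007 + 4×15.999 = 312.750 → 312.75 g/mol.

312.75 g/mol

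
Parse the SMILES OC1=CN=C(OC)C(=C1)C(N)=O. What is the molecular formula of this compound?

C7H8N2O3

Walk through each heavy atom and fill implicit hydrogens from standard valence (C 4, N 3, O 2, S 2, halogen 1):
  atom 1: O, bond orders sum to 1 (valence 2) → 1 H
  atom 2: C, bond orders sum to 4 (valence 4) → 0 H
  atom 3: C, bond orders sum to 3 (valence 4) → 1 H
  atom 4: N, bond orders sum to 3 (valence 3) → 0 H
  atom 5: C, bond orders sum to 4 (valence 4) → 0 H
  atom 6: O, bond orders sum to 2 (valence 2) → 0 H
  atom 7: C, bond orders sum to 1 (valence 4) → 3 H
  atom 8: C, bond orders sum to 4 (valence 4) → 0 H
  atom 9: C, bond orders sum to 3 (valence 4) → 1 H
  atom 10: C, bond orders sum to 4 (valence 4) → 0 H
  atom 11: N, bond orders sum to 1 (valence 3) → 2 H
  atom 12: O, bond orders sum to 2 (valence 2) → 0 H
Totals → C:7, H:8, N:2, O:3.
In Hill order: C7H8N2O3.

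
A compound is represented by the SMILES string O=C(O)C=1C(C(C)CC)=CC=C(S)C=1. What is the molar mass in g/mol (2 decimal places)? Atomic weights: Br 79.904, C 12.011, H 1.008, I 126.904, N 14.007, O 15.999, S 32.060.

210.29 g/mol

First, the molecular formula is C11H14O2S (counting implicit H from valence).
  C: 11 × 12.011 = 132.121
  H: 14 × 1.008 = 14.112
  O: 2 × 15.999 = 31.998
  S: 1 × 32.060 = 32.060
Sum: 11×12.011 + 14×1.008 + 2×15.999 + 1×32.060 = 210.291 → 210.29 g/mol.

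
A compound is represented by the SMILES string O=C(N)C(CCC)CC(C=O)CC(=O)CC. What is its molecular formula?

Walk through each heavy atom and fill implicit hydrogens from standard valence (C 4, N 3, O 2, S 2, halogen 1):
  atom 1: O, bond orders sum to 2 (valence 2) → 0 H
  atom 2: C, bond orders sum to 4 (valence 4) → 0 H
  atom 3: N, bond orders sum to 1 (valence 3) → 2 H
  atom 4: C, bond orders sum to 3 (valence 4) → 1 H
  atom 5: C, bond orders sum to 2 (valence 4) → 2 H
  atom 6: C, bond orders sum to 2 (valence 4) → 2 H
  atom 7: C, bond orders sum to 1 (valence 4) → 3 H
  atom 8: C, bond orders sum to 2 (valence 4) → 2 H
  atom 9: C, bond orders sum to 3 (valence 4) → 1 H
  atom 10: C, bond orders sum to 3 (valence 4) → 1 H
  atom 11: O, bond orders sum to 2 (valence 2) → 0 H
  atom 12: C, bond orders sum to 2 (valence 4) → 2 H
  atom 13: C, bond orders sum to 4 (valence 4) → 0 H
  atom 14: O, bond orders sum to 2 (valence 2) → 0 H
  atom 15: C, bond orders sum to 2 (valence 4) → 2 H
  atom 16: C, bond orders sum to 1 (valence 4) → 3 H
Totals → C:12, H:21, N:1, O:3.

C12H21NO3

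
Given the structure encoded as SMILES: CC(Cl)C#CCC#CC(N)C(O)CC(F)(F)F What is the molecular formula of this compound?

C11H13ClF3NO

Walk through each heavy atom and fill implicit hydrogens from standard valence (C 4, N 3, O 2, S 2, halogen 1):
  atom 1: C, bond orders sum to 1 (valence 4) → 3 H
  atom 2: C, bond orders sum to 3 (valence 4) → 1 H
  atom 3: Cl (halogen, monovalent) → 0 H
  atom 4: C, bond orders sum to 4 (valence 4) → 0 H
  atom 5: C, bond orders sum to 4 (valence 4) → 0 H
  atom 6: C, bond orders sum to 2 (valence 4) → 2 H
  atom 7: C, bond orders sum to 4 (valence 4) → 0 H
  atom 8: C, bond orders sum to 4 (valence 4) → 0 H
  atom 9: C, bond orders sum to 3 (valence 4) → 1 H
  atom 10: N, bond orders sum to 1 (valence 3) → 2 H
  atom 11: C, bond orders sum to 3 (valence 4) → 1 H
  atom 12: O, bond orders sum to 1 (valence 2) → 1 H
  atom 13: C, bond orders sum to 2 (valence 4) → 2 H
  atom 14: C, bond orders sum to 4 (valence 4) → 0 H
  atom 15: F (halogen, monovalent) → 0 H
  atom 16: F (halogen, monovalent) → 0 H
  atom 17: F (halogen, monovalent) → 0 H
Totals → C:11, H:13, Cl:1, F:3, N:1, O:1.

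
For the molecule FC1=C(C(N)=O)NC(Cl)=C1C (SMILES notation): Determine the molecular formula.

C6H6ClFN2O

Walk through each heavy atom and fill implicit hydrogens from standard valence (C 4, N 3, O 2, S 2, halogen 1):
  atom 1: F (halogen, monovalent) → 0 H
  atom 2: C, bond orders sum to 4 (valence 4) → 0 H
  atom 3: C, bond orders sum to 4 (valence 4) → 0 H
  atom 4: C, bond orders sum to 4 (valence 4) → 0 H
  atom 5: N, bond orders sum to 1 (valence 3) → 2 H
  atom 6: O, bond orders sum to 2 (valence 2) → 0 H
  atom 7: N, bond orders sum to 2 (valence 3) → 1 H
  atom 8: C, bond orders sum to 4 (valence 4) → 0 H
  atom 9: Cl (halogen, monovalent) → 0 H
  atom 10: C, bond orders sum to 4 (valence 4) → 0 H
  atom 11: C, bond orders sum to 1 (valence 4) → 3 H
Totals → C:6, H:6, Cl:1, F:1, N:2, O:1.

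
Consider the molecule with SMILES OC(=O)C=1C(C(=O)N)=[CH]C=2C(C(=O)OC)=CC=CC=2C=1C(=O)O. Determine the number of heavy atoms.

Every atom symbol written in the SMILES (organic subset) is one heavy atom; implicit H are not written.
Heavy atoms by element → C:15, N:1, O:7.
Total: 23.

23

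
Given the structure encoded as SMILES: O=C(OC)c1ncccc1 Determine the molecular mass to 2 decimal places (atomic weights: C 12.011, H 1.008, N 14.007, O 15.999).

137.14 g/mol

First, the molecular formula is C7H7NO2 (counting implicit H from valence).
  C: 7 × 12.011 = 84.077
  H: 7 × 1.008 = 7.056
  N: 1 × 14.007 = 14.007
  O: 2 × 15.999 = 31.998
Sum: 7×12.011 + 7×1.008 + 1×14.007 + 2×15.999 = 137.138 → 137.14 g/mol.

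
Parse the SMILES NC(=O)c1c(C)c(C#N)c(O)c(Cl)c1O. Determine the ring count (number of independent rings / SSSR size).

1

In SMILES, each pair of matching ring-closure digits denotes one ring-closing bond; the number of such bonds equals the number of independent rings.
Ring-closure bonds here: 1.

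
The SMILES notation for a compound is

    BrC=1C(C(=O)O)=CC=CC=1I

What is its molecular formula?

C7H4BrIO2

Walk through each heavy atom and fill implicit hydrogens from standard valence (C 4, N 3, O 2, S 2, halogen 1):
  atom 1: Br (halogen, monovalent) → 0 H
  atom 2: C, bond orders sum to 4 (valence 4) → 0 H
  atom 3: C, bond orders sum to 4 (valence 4) → 0 H
  atom 4: C, bond orders sum to 4 (valence 4) → 0 H
  atom 5: O, bond orders sum to 2 (valence 2) → 0 H
  atom 6: O, bond orders sum to 1 (valence 2) → 1 H
  atom 7: C, bond orders sum to 3 (valence 4) → 1 H
  atom 8: C, bond orders sum to 3 (valence 4) → 1 H
  atom 9: C, bond orders sum to 3 (valence 4) → 1 H
  atom 10: C, bond orders sum to 4 (valence 4) → 0 H
  atom 11: I (halogen, monovalent) → 0 H
Totals → C:7, H:4, Br:1, I:1, O:2.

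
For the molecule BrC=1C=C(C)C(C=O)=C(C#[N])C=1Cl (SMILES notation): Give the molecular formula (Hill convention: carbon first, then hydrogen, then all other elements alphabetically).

Walk through each heavy atom and fill implicit hydrogens from standard valence (C 4, N 3, O 2, S 2, halogen 1):
  atom 1: Br (halogen, monovalent) → 0 H
  atom 2: C, bond orders sum to 4 (valence 4) → 0 H
  atom 3: C, bond orders sum to 3 (valence 4) → 1 H
  atom 4: C, bond orders sum to 4 (valence 4) → 0 H
  atom 5: C, bond orders sum to 1 (valence 4) → 3 H
  atom 6: C, bond orders sum to 4 (valence 4) → 0 H
  atom 7: C, bond orders sum to 3 (valence 4) → 1 H
  atom 8: O, bond orders sum to 2 (valence 2) → 0 H
  atom 9: C, bond orders sum to 4 (valence 4) → 0 H
  atom 10: C, bond orders sum to 4 (valence 4) → 0 H
  atom 11: N with explicit H count 0
  atom 12: C, bond orders sum to 4 (valence 4) → 0 H
  atom 13: Cl (halogen, monovalent) → 0 H
Totals → C:9, H:5, Br:1, Cl:1, N:1, O:1.
In Hill order: C9H5BrClNO.

C9H5BrClNO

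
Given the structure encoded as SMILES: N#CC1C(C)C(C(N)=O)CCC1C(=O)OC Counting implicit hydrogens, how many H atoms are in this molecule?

Walk through each heavy atom and fill implicit hydrogens from standard valence (C 4, N 3, O 2, S 2, halogen 1):
  atom 1: N, bond orders sum to 3 (valence 3) → 0 H
  atom 2: C, bond orders sum to 4 (valence 4) → 0 H
  atom 3: C, bond orders sum to 3 (valence 4) → 1 H
  atom 4: C, bond orders sum to 3 (valence 4) → 1 H
  atom 5: C, bond orders sum to 1 (valence 4) → 3 H
  atom 6: C, bond orders sum to 3 (valence 4) → 1 H
  atom 7: C, bond orders sum to 4 (valence 4) → 0 H
  atom 8: N, bond orders sum to 1 (valence 3) → 2 H
  atom 9: O, bond orders sum to 2 (valence 2) → 0 H
  atom 10: C, bond orders sum to 2 (valence 4) → 2 H
  atom 11: C, bond orders sum to 2 (valence 4) → 2 H
  atom 12: C, bond orders sum to 3 (valence 4) → 1 H
  atom 13: C, bond orders sum to 4 (valence 4) → 0 H
  atom 14: O, bond orders sum to 2 (valence 2) → 0 H
  atom 15: O, bond orders sum to 2 (valence 2) → 0 H
  atom 16: C, bond orders sum to 1 (valence 4) → 3 H
Total hydrogens: 16.

16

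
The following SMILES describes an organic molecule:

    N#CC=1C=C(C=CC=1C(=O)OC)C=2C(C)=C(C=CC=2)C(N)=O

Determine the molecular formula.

C17H14N2O3

Walk through each heavy atom and fill implicit hydrogens from standard valence (C 4, N 3, O 2, S 2, halogen 1):
  atom 1: N, bond orders sum to 3 (valence 3) → 0 H
  atom 2: C, bond orders sum to 4 (valence 4) → 0 H
  atom 3: C, bond orders sum to 4 (valence 4) → 0 H
  atom 4: C, bond orders sum to 3 (valence 4) → 1 H
  atom 5: C, bond orders sum to 4 (valence 4) → 0 H
  atom 6: C, bond orders sum to 3 (valence 4) → 1 H
  atom 7: C, bond orders sum to 3 (valence 4) → 1 H
  atom 8: C, bond orders sum to 4 (valence 4) → 0 H
  atom 9: C, bond orders sum to 4 (valence 4) → 0 H
  atom 10: O, bond orders sum to 2 (valence 2) → 0 H
  atom 11: O, bond orders sum to 2 (valence 2) → 0 H
  atom 12: C, bond orders sum to 1 (valence 4) → 3 H
  atom 13: C, bond orders sum to 4 (valence 4) → 0 H
  atom 14: C, bond orders sum to 4 (valence 4) → 0 H
  atom 15: C, bond orders sum to 1 (valence 4) → 3 H
  atom 16: C, bond orders sum to 4 (valence 4) → 0 H
  atom 17: C, bond orders sum to 3 (valence 4) → 1 H
  atom 18: C, bond orders sum to 3 (valence 4) → 1 H
  atom 19: C, bond orders sum to 3 (valence 4) → 1 H
  atom 20: C, bond orders sum to 4 (valence 4) → 0 H
  atom 21: N, bond orders sum to 1 (valence 3) → 2 H
  atom 22: O, bond orders sum to 2 (valence 2) → 0 H
Totals → C:17, H:14, N:2, O:3.
In Hill order: C17H14N2O3.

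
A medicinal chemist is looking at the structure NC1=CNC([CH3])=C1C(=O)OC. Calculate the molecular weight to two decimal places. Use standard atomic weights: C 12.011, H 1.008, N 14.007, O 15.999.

154.17 g/mol

First, the molecular formula is C7H10N2O2 (counting implicit H from valence).
  C: 7 × 12.011 = 84.077
  H: 10 × 1.008 = 10.080
  N: 2 × 14.007 = 28.014
  O: 2 × 15.999 = 31.998
Sum: 7×12.011 + 10×1.008 + 2×14.007 + 2×15.999 = 154.169 → 154.17 g/mol.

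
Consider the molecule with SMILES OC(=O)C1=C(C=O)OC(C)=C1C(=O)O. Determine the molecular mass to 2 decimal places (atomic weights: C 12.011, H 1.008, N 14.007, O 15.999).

First, the molecular formula is C8H6O6 (counting implicit H from valence).
  C: 8 × 12.011 = 96.088
  H: 6 × 1.008 = 6.048
  O: 6 × 15.999 = 95.994
Sum: 8×12.011 + 6×1.008 + 6×15.999 = 198.130 → 198.13 g/mol.

198.13 g/mol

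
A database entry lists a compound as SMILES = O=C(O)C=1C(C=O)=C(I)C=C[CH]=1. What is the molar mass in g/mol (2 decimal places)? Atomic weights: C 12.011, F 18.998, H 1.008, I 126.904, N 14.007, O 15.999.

276.03 g/mol

First, the molecular formula is C8H5IO3 (counting implicit H from valence).
  C: 8 × 12.011 = 96.088
  H: 5 × 1.008 = 5.040
  I: 1 × 126.904 = 126.904
  O: 3 × 15.999 = 47.997
Sum: 8×12.011 + 5×1.008 + 1×126.904 + 3×15.999 = 276.029 → 276.03 g/mol.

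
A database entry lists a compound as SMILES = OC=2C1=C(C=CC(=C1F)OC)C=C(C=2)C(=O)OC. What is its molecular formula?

Walk through each heavy atom and fill implicit hydrogens from standard valence (C 4, N 3, O 2, S 2, halogen 1):
  atom 1: O, bond orders sum to 1 (valence 2) → 1 H
  atom 2: C, bond orders sum to 4 (valence 4) → 0 H
  atom 3: C, bond orders sum to 4 (valence 4) → 0 H
  atom 4: C, bond orders sum to 4 (valence 4) → 0 H
  atom 5: C, bond orders sum to 3 (valence 4) → 1 H
  atom 6: C, bond orders sum to 3 (valence 4) → 1 H
  atom 7: C, bond orders sum to 4 (valence 4) → 0 H
  atom 8: C, bond orders sum to 4 (valence 4) → 0 H
  atom 9: F (halogen, monovalent) → 0 H
  atom 10: O, bond orders sum to 2 (valence 2) → 0 H
  atom 11: C, bond orders sum to 1 (valence 4) → 3 H
  atom 12: C, bond orders sum to 3 (valence 4) → 1 H
  atom 13: C, bond orders sum to 4 (valence 4) → 0 H
  atom 14: C, bond orders sum to 3 (valence 4) → 1 H
  atom 15: C, bond orders sum to 4 (valence 4) → 0 H
  atom 16: O, bond orders sum to 2 (valence 2) → 0 H
  atom 17: O, bond orders sum to 2 (valence 2) → 0 H
  atom 18: C, bond orders sum to 1 (valence 4) → 3 H
Totals → C:13, H:11, F:1, O:4.
In Hill order: C13H11FO4.

C13H11FO4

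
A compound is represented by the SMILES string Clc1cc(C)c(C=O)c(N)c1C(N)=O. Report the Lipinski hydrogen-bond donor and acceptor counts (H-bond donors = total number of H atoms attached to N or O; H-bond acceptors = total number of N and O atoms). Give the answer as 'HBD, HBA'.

Donors: find every N or O and count the H atoms it carries.
  atom 8 (O): bond orders sum to 2 → 0 H
  atom 10 (N): bond orders sum to 1 → 2 H
  atom 13 (N): bond orders sum to 1 → 2 H
  atom 14 (O): bond orders sum to 2 → 0 H
Lipinski HBD = 4.
Acceptors: N atoms = 2, O atoms = 2 → HBA = 4.

4, 4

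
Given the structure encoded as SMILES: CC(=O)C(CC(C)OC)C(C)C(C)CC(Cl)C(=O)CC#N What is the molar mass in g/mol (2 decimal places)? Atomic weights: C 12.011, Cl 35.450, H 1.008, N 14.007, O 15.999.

First, the molecular formula is C16H26ClNO3 (counting implicit H from valence).
  C: 16 × 12.011 = 192.176
  Cl: 1 × 35.450 = 35.450
  H: 26 × 1.008 = 26.208
  N: 1 × 14.007 = 14.007
  O: 3 × 15.999 = 47.997
Sum: 16×12.011 + 1×35.450 + 26×1.008 + 1×14.007 + 3×15.999 = 315.838 → 315.84 g/mol.

315.84 g/mol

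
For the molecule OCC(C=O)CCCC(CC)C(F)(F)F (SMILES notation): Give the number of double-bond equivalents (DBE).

Molecular formula: C10H17F3O2.
DoU = (2C + 2 + N − H − X) / 2, where X is the halogen count and O/S are ignored.
    = (2·10 + 2 + 0 − 17 − 3) / 2 = 2 / 2 = 1.

1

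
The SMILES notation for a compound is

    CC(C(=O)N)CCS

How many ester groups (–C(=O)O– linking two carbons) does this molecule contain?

Scan the SMILES for the ester motif — none present.
Groups that are present: 1 amide, 1 thiol.

0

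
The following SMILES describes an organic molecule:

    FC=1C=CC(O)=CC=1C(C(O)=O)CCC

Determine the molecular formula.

C11H13FO3

Walk through each heavy atom and fill implicit hydrogens from standard valence (C 4, N 3, O 2, S 2, halogen 1):
  atom 1: F (halogen, monovalent) → 0 H
  atom 2: C, bond orders sum to 4 (valence 4) → 0 H
  atom 3: C, bond orders sum to 3 (valence 4) → 1 H
  atom 4: C, bond orders sum to 3 (valence 4) → 1 H
  atom 5: C, bond orders sum to 4 (valence 4) → 0 H
  atom 6: O, bond orders sum to 1 (valence 2) → 1 H
  atom 7: C, bond orders sum to 3 (valence 4) → 1 H
  atom 8: C, bond orders sum to 4 (valence 4) → 0 H
  atom 9: C, bond orders sum to 3 (valence 4) → 1 H
  atom 10: C, bond orders sum to 4 (valence 4) → 0 H
  atom 11: O, bond orders sum to 1 (valence 2) → 1 H
  atom 12: O, bond orders sum to 2 (valence 2) → 0 H
  atom 13: C, bond orders sum to 2 (valence 4) → 2 H
  atom 14: C, bond orders sum to 2 (valence 4) → 2 H
  atom 15: C, bond orders sum to 1 (valence 4) → 3 H
Totals → C:11, H:13, F:1, O:3.
In Hill order: C11H13FO3.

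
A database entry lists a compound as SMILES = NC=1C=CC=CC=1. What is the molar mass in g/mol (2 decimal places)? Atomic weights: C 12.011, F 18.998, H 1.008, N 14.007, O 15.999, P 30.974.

93.13 g/mol

First, the molecular formula is C6H7N (counting implicit H from valence).
  C: 6 × 12.011 = 72.066
  H: 7 × 1.008 = 7.056
  N: 1 × 14.007 = 14.007
Sum: 6×12.011 + 7×1.008 + 1×14.007 = 93.129 → 93.13 g/mol.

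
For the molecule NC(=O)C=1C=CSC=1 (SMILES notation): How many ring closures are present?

In SMILES, each pair of matching ring-closure digits denotes one ring-closing bond; the number of such bonds equals the number of independent rings.
Ring-closure bonds here: 1.

1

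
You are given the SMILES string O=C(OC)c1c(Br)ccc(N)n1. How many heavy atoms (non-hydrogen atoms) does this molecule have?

12

Every atom symbol written in the SMILES (organic subset) is one heavy atom; implicit H are not written.
Heavy atoms by element → Br:1, C:7, N:2, O:2.
Total: 12.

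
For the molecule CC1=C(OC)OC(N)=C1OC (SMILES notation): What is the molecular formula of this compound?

C7H11NO3

Walk through each heavy atom and fill implicit hydrogens from standard valence (C 4, N 3, O 2, S 2, halogen 1):
  atom 1: C, bond orders sum to 1 (valence 4) → 3 H
  atom 2: C, bond orders sum to 4 (valence 4) → 0 H
  atom 3: C, bond orders sum to 4 (valence 4) → 0 H
  atom 4: O, bond orders sum to 2 (valence 2) → 0 H
  atom 5: C, bond orders sum to 1 (valence 4) → 3 H
  atom 6: O, bond orders sum to 2 (valence 2) → 0 H
  atom 7: C, bond orders sum to 4 (valence 4) → 0 H
  atom 8: N, bond orders sum to 1 (valence 3) → 2 H
  atom 9: C, bond orders sum to 4 (valence 4) → 0 H
  atom 10: O, bond orders sum to 2 (valence 2) → 0 H
  atom 11: C, bond orders sum to 1 (valence 4) → 3 H
Totals → C:7, H:11, N:1, O:3.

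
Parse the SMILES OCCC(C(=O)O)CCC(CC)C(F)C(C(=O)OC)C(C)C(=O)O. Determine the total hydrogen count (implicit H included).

27

Walk through each heavy atom and fill implicit hydrogens from standard valence (C 4, N 3, O 2, S 2, halogen 1):
  atom 1: O, bond orders sum to 1 (valence 2) → 1 H
  atom 2: C, bond orders sum to 2 (valence 4) → 2 H
  atom 3: C, bond orders sum to 2 (valence 4) → 2 H
  atom 4: C, bond orders sum to 3 (valence 4) → 1 H
  atom 5: C, bond orders sum to 4 (valence 4) → 0 H
  atom 6: O, bond orders sum to 2 (valence 2) → 0 H
  atom 7: O, bond orders sum to 1 (valence 2) → 1 H
  atom 8: C, bond orders sum to 2 (valence 4) → 2 H
  atom 9: C, bond orders sum to 2 (valence 4) → 2 H
  atom 10: C, bond orders sum to 3 (valence 4) → 1 H
  atom 11: C, bond orders sum to 2 (valence 4) → 2 H
  atom 12: C, bond orders sum to 1 (valence 4) → 3 H
  atom 13: C, bond orders sum to 3 (valence 4) → 1 H
  atom 14: F (halogen, monovalent) → 0 H
  atom 15: C, bond orders sum to 3 (valence 4) → 1 H
  atom 16: C, bond orders sum to 4 (valence 4) → 0 H
  atom 17: O, bond orders sum to 2 (valence 2) → 0 H
  atom 18: O, bond orders sum to 2 (valence 2) → 0 H
  atom 19: C, bond orders sum to 1 (valence 4) → 3 H
  atom 20: C, bond orders sum to 3 (valence 4) → 1 H
  atom 21: C, bond orders sum to 1 (valence 4) → 3 H
  atom 22: C, bond orders sum to 4 (valence 4) → 0 H
  atom 23: O, bond orders sum to 2 (valence 2) → 0 H
  atom 24: O, bond orders sum to 1 (valence 2) → 1 H
Total hydrogens: 27.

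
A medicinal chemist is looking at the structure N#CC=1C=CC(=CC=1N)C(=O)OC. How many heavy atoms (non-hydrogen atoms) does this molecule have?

Every atom symbol written in the SMILES (organic subset) is one heavy atom; implicit H are not written.
Heavy atoms by element → C:9, N:2, O:2.
Total: 13.

13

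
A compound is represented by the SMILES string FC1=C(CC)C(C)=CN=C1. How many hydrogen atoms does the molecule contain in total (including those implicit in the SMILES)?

10

Walk through each heavy atom and fill implicit hydrogens from standard valence (C 4, N 3, O 2, S 2, halogen 1):
  atom 1: F (halogen, monovalent) → 0 H
  atom 2: C, bond orders sum to 4 (valence 4) → 0 H
  atom 3: C, bond orders sum to 4 (valence 4) → 0 H
  atom 4: C, bond orders sum to 2 (valence 4) → 2 H
  atom 5: C, bond orders sum to 1 (valence 4) → 3 H
  atom 6: C, bond orders sum to 4 (valence 4) → 0 H
  atom 7: C, bond orders sum to 1 (valence 4) → 3 H
  atom 8: C, bond orders sum to 3 (valence 4) → 1 H
  atom 9: N, bond orders sum to 3 (valence 3) → 0 H
  atom 10: C, bond orders sum to 3 (valence 4) → 1 H
Total hydrogens: 10.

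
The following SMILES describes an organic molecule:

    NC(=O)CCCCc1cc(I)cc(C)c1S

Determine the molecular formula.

C12H16INOS

Walk through each heavy atom and fill implicit hydrogens from standard valence (C 4, N 3, O 2, S 2, halogen 1); for lowercase aromatic atoms, an aromatic c carries 1 H when it has two neighbours and 0 H with three, and aromatic n carries 0 H:
  atom 1: N, bond orders sum to 1 (valence 3) → 2 H
  atom 2: C, bond orders sum to 4 (valence 4) → 0 H
  atom 3: O, bond orders sum to 2 (valence 2) → 0 H
  atom 4: C, bond orders sum to 2 (valence 4) → 2 H
  atom 5: C, bond orders sum to 2 (valence 4) → 2 H
  atom 6: C, bond orders sum to 2 (valence 4) → 2 H
  atom 7: C, bond orders sum to 2 (valence 4) → 2 H
  atom 8: aromatic c, 3 neighbours → 0 H
  atom 9: aromatic c, 2 neighbours → 1 H
  atom 10: aromatic c, 3 neighbours → 0 H
  atom 11: I (halogen, monovalent) → 0 H
  atom 12: aromatic c, 2 neighbours → 1 H
  atom 13: aromatic c, 3 neighbours → 0 H
  atom 14: C, bond orders sum to 1 (valence 4) → 3 H
  atom 15: aromatic c, 3 neighbours → 0 H
  atom 16: S, bond orders sum to 1 (valence 2) → 1 H
Totals → C:12, H:16, I:1, N:1, O:1, S:1.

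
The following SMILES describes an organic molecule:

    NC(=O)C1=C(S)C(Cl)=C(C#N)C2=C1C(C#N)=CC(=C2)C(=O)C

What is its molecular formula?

C15H8ClN3O2S

Walk through each heavy atom and fill implicit hydrogens from standard valence (C 4, N 3, O 2, S 2, halogen 1):
  atom 1: N, bond orders sum to 1 (valence 3) → 2 H
  atom 2: C, bond orders sum to 4 (valence 4) → 0 H
  atom 3: O, bond orders sum to 2 (valence 2) → 0 H
  atom 4: C, bond orders sum to 4 (valence 4) → 0 H
  atom 5: C, bond orders sum to 4 (valence 4) → 0 H
  atom 6: S, bond orders sum to 1 (valence 2) → 1 H
  atom 7: C, bond orders sum to 4 (valence 4) → 0 H
  atom 8: Cl (halogen, monovalent) → 0 H
  atom 9: C, bond orders sum to 4 (valence 4) → 0 H
  atom 10: C, bond orders sum to 4 (valence 4) → 0 H
  atom 11: N, bond orders sum to 3 (valence 3) → 0 H
  atom 12: C, bond orders sum to 4 (valence 4) → 0 H
  atom 13: C, bond orders sum to 4 (valence 4) → 0 H
  atom 14: C, bond orders sum to 4 (valence 4) → 0 H
  atom 15: C, bond orders sum to 4 (valence 4) → 0 H
  atom 16: N, bond orders sum to 3 (valence 3) → 0 H
  atom 17: C, bond orders sum to 3 (valence 4) → 1 H
  atom 18: C, bond orders sum to 4 (valence 4) → 0 H
  atom 19: C, bond orders sum to 3 (valence 4) → 1 H
  atom 20: C, bond orders sum to 4 (valence 4) → 0 H
  atom 21: O, bond orders sum to 2 (valence 2) → 0 H
  atom 22: C, bond orders sum to 1 (valence 4) → 3 H
Totals → C:15, H:8, Cl:1, N:3, O:2, S:1.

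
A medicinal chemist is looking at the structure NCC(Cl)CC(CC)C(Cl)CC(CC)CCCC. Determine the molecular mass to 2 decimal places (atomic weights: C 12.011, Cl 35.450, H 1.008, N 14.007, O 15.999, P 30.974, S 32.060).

296.32 g/mol

First, the molecular formula is C15H31Cl2N (counting implicit H from valence).
  C: 15 × 12.011 = 180.165
  Cl: 2 × 35.450 = 70.900
  H: 31 × 1.008 = 31.248
  N: 1 × 14.007 = 14.007
Sum: 15×12.011 + 2×35.450 + 31×1.008 + 1×14.007 = 296.320 → 296.32 g/mol.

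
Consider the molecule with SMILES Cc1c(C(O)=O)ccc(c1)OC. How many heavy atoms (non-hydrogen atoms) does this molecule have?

12

Every atom symbol written in the SMILES (organic subset) is one heavy atom; implicit H are not written.
Heavy atoms by element → C:9, O:3.
Total: 12.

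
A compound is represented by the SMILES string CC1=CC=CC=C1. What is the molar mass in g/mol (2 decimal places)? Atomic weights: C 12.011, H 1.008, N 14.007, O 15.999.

92.14 g/mol

First, the molecular formula is C7H8 (counting implicit H from valence).
  C: 7 × 12.011 = 84.077
  H: 8 × 1.008 = 8.064
Sum: 7×12.011 + 8×1.008 = 92.141 → 92.14 g/mol.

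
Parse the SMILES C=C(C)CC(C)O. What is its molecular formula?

C6H12O

Walk through each heavy atom and fill implicit hydrogens from standard valence (C 4, N 3, O 2, S 2, halogen 1):
  atom 1: C, bond orders sum to 2 (valence 4) → 2 H
  atom 2: C, bond orders sum to 4 (valence 4) → 0 H
  atom 3: C, bond orders sum to 1 (valence 4) → 3 H
  atom 4: C, bond orders sum to 2 (valence 4) → 2 H
  atom 5: C, bond orders sum to 3 (valence 4) → 1 H
  atom 6: C, bond orders sum to 1 (valence 4) → 3 H
  atom 7: O, bond orders sum to 1 (valence 2) → 1 H
Totals → C:6, H:12, O:1.
In Hill order: C6H12O.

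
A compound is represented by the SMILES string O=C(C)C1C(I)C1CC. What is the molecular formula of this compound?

C7H11IO

Walk through each heavy atom and fill implicit hydrogens from standard valence (C 4, N 3, O 2, S 2, halogen 1):
  atom 1: O, bond orders sum to 2 (valence 2) → 0 H
  atom 2: C, bond orders sum to 4 (valence 4) → 0 H
  atom 3: C, bond orders sum to 1 (valence 4) → 3 H
  atom 4: C, bond orders sum to 3 (valence 4) → 1 H
  atom 5: C, bond orders sum to 3 (valence 4) → 1 H
  atom 6: I (halogen, monovalent) → 0 H
  atom 7: C, bond orders sum to 3 (valence 4) → 1 H
  atom 8: C, bond orders sum to 2 (valence 4) → 2 H
  atom 9: C, bond orders sum to 1 (valence 4) → 3 H
Totals → C:7, H:11, I:1, O:1.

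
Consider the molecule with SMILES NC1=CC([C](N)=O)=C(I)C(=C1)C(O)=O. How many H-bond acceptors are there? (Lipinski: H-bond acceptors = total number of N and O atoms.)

5

N atoms: 2; O atoms: 3.
Lipinski HBA = 2 + 3 = 5.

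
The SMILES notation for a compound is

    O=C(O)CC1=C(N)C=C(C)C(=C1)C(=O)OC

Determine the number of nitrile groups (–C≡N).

0

Scan the SMILES for the nitrile motif — none present.
Groups that are present: 1 carboxylic acid, 1 ester, 1 primary amine.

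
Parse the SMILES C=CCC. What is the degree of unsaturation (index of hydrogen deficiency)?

Degree of unsaturation = (number of rings) + (number of π bonds).
Ring closures in the SMILES: 0.
π bonds: 1 double bond (each 1 DoU) → 1 DoU from unsaturation.
Total DoU = 0 + 1 = 1.

1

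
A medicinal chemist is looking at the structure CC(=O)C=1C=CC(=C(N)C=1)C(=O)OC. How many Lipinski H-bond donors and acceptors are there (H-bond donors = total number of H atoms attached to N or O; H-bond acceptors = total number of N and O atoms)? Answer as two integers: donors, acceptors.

2, 4

Donors: find every N or O and count the H atoms it carries.
  atom 3 (O): bond orders sum to 2 → 0 H
  atom 9 (N): bond orders sum to 1 → 2 H
  atom 12 (O): bond orders sum to 2 → 0 H
  atom 13 (O): bond orders sum to 2 → 0 H
Lipinski HBD = 2.
Acceptors: N atoms = 1, O atoms = 3 → HBA = 4.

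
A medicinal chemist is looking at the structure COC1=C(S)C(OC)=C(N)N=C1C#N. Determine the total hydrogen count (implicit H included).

9

Walk through each heavy atom and fill implicit hydrogens from standard valence (C 4, N 3, O 2, S 2, halogen 1):
  atom 1: C, bond orders sum to 1 (valence 4) → 3 H
  atom 2: O, bond orders sum to 2 (valence 2) → 0 H
  atom 3: C, bond orders sum to 4 (valence 4) → 0 H
  atom 4: C, bond orders sum to 4 (valence 4) → 0 H
  atom 5: S, bond orders sum to 1 (valence 2) → 1 H
  atom 6: C, bond orders sum to 4 (valence 4) → 0 H
  atom 7: O, bond orders sum to 2 (valence 2) → 0 H
  atom 8: C, bond orders sum to 1 (valence 4) → 3 H
  atom 9: C, bond orders sum to 4 (valence 4) → 0 H
  atom 10: N, bond orders sum to 1 (valence 3) → 2 H
  atom 11: N, bond orders sum to 3 (valence 3) → 0 H
  atom 12: C, bond orders sum to 4 (valence 4) → 0 H
  atom 13: C, bond orders sum to 4 (valence 4) → 0 H
  atom 14: N, bond orders sum to 3 (valence 3) → 0 H
Total hydrogens: 9.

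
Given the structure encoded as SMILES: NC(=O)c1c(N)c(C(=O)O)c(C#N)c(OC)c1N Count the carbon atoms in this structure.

Count every carbon token in the SMILES (each C, including those in ring-closure positions and inside branches).
Carbon count: 10.

10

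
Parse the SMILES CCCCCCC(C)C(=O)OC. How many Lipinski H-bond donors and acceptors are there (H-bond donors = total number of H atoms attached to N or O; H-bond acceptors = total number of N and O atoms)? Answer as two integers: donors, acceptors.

0, 2

Donors: find every N or O and count the H atoms it carries.
  atom 10 (O): bond orders sum to 2 → 0 H
  atom 11 (O): bond orders sum to 2 → 0 H
Lipinski HBD = 0.
Acceptors: N atoms = 0, O atoms = 2 → HBA = 2.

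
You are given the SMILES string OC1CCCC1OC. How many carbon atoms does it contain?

6

Count every carbon token in the SMILES (each C, including those in ring-closure positions and inside branches).
Carbon count: 6.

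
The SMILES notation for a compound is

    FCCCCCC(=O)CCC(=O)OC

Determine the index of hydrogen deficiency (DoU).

2

Molecular formula: C10H17FO3.
DoU = (2C + 2 + N − H − X) / 2, where X is the halogen count and O/S are ignored.
    = (2·10 + 2 + 0 − 17 − 1) / 2 = 4 / 2 = 2.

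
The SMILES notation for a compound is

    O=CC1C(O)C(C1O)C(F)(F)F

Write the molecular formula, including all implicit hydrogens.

Walk through each heavy atom and fill implicit hydrogens from standard valence (C 4, N 3, O 2, S 2, halogen 1):
  atom 1: O, bond orders sum to 2 (valence 2) → 0 H
  atom 2: C, bond orders sum to 3 (valence 4) → 1 H
  atom 3: C, bond orders sum to 3 (valence 4) → 1 H
  atom 4: C, bond orders sum to 3 (valence 4) → 1 H
  atom 5: O, bond orders sum to 1 (valence 2) → 1 H
  atom 6: C, bond orders sum to 3 (valence 4) → 1 H
  atom 7: C, bond orders sum to 3 (valence 4) → 1 H
  atom 8: O, bond orders sum to 1 (valence 2) → 1 H
  atom 9: C, bond orders sum to 4 (valence 4) → 0 H
  atom 10: F (halogen, monovalent) → 0 H
  atom 11: F (halogen, monovalent) → 0 H
  atom 12: F (halogen, monovalent) → 0 H
Totals → C:6, H:7, F:3, O:3.

C6H7F3O3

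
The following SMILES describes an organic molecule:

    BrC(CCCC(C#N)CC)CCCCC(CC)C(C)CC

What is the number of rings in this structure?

0

In SMILES, each pair of matching ring-closure digits denotes one ring-closing bond; the number of such bonds equals the number of independent rings.
Ring-closure bonds here: 0.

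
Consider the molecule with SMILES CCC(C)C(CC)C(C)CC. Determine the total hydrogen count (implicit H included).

24

Walk through each heavy atom and fill implicit hydrogens from standard valence (C 4, N 3, O 2, S 2, halogen 1):
  atom 1: C, bond orders sum to 1 (valence 4) → 3 H
  atom 2: C, bond orders sum to 2 (valence 4) → 2 H
  atom 3: C, bond orders sum to 3 (valence 4) → 1 H
  atom 4: C, bond orders sum to 1 (valence 4) → 3 H
  atom 5: C, bond orders sum to 3 (valence 4) → 1 H
  atom 6: C, bond orders sum to 2 (valence 4) → 2 H
  atom 7: C, bond orders sum to 1 (valence 4) → 3 H
  atom 8: C, bond orders sum to 3 (valence 4) → 1 H
  atom 9: C, bond orders sum to 1 (valence 4) → 3 H
  atom 10: C, bond orders sum to 2 (valence 4) → 2 H
  atom 11: C, bond orders sum to 1 (valence 4) → 3 H
Total hydrogens: 24.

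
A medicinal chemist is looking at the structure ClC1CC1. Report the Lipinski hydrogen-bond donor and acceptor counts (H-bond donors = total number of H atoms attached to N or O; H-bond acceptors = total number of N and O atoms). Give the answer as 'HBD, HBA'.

0, 0

Donors: find every N or O and count the H atoms it carries.
  (no N or O atoms present)
Lipinski HBD = 0.
Acceptors: N atoms = 0, O atoms = 0 → HBA = 0.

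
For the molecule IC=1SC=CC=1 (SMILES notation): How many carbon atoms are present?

Count every carbon token in the SMILES (each C, including those in ring-closure positions and inside branches).
Carbon count: 4.

4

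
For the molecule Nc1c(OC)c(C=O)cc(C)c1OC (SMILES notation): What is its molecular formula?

Walk through each heavy atom and fill implicit hydrogens from standard valence (C 4, N 3, O 2, S 2, halogen 1); for lowercase aromatic atoms, an aromatic c carries 1 H when it has two neighbours and 0 H with three, and aromatic n carries 0 H:
  atom 1: N, bond orders sum to 1 (valence 3) → 2 H
  atom 2: aromatic c, 3 neighbours → 0 H
  atom 3: aromatic c, 3 neighbours → 0 H
  atom 4: O, bond orders sum to 2 (valence 2) → 0 H
  atom 5: C, bond orders sum to 1 (valence 4) → 3 H
  atom 6: aromatic c, 3 neighbours → 0 H
  atom 7: C, bond orders sum to 3 (valence 4) → 1 H
  atom 8: O, bond orders sum to 2 (valence 2) → 0 H
  atom 9: aromatic c, 2 neighbours → 1 H
  atom 10: aromatic c, 3 neighbours → 0 H
  atom 11: C, bond orders sum to 1 (valence 4) → 3 H
  atom 12: aromatic c, 3 neighbours → 0 H
  atom 13: O, bond orders sum to 2 (valence 2) → 0 H
  atom 14: C, bond orders sum to 1 (valence 4) → 3 H
Totals → C:10, H:13, N:1, O:3.

C10H13NO3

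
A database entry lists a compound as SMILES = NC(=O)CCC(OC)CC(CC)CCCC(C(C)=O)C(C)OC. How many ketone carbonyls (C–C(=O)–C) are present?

The ketone motif appears at heavy-atom position 17 in the SMILES.
Other groups present: 1 amide, 2 ether.
Ketone count: 1.

1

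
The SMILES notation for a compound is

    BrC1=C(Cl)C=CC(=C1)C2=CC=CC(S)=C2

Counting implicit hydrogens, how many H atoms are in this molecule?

Walk through each heavy atom and fill implicit hydrogens from standard valence (C 4, N 3, O 2, S 2, halogen 1):
  atom 1: Br (halogen, monovalent) → 0 H
  atom 2: C, bond orders sum to 4 (valence 4) → 0 H
  atom 3: C, bond orders sum to 4 (valence 4) → 0 H
  atom 4: Cl (halogen, monovalent) → 0 H
  atom 5: C, bond orders sum to 3 (valence 4) → 1 H
  atom 6: C, bond orders sum to 3 (valence 4) → 1 H
  atom 7: C, bond orders sum to 4 (valence 4) → 0 H
  atom 8: C, bond orders sum to 3 (valence 4) → 1 H
  atom 9: C, bond orders sum to 4 (valence 4) → 0 H
  atom 10: C, bond orders sum to 3 (valence 4) → 1 H
  atom 11: C, bond orders sum to 3 (valence 4) → 1 H
  atom 12: C, bond orders sum to 3 (valence 4) → 1 H
  atom 13: C, bond orders sum to 4 (valence 4) → 0 H
  atom 14: S, bond orders sum to 1 (valence 2) → 1 H
  atom 15: C, bond orders sum to 3 (valence 4) → 1 H
Total hydrogens: 8.

8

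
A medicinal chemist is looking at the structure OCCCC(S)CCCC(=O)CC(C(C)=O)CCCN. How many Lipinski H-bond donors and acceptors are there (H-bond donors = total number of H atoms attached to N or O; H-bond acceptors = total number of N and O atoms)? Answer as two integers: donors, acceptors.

Donors: find every N or O and count the H atoms it carries.
  atom 1 (O): bond orders sum to 1 → 1 H
  atom 11 (O): bond orders sum to 2 → 0 H
  atom 16 (O): bond orders sum to 2 → 0 H
  atom 20 (N): bond orders sum to 1 → 2 H
Lipinski HBD = 3.
Acceptors: N atoms = 1, O atoms = 3 → HBA = 4.

3, 4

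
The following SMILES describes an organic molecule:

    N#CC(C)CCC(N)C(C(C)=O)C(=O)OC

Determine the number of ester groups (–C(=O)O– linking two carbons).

1

The ester motif appears at heavy-atom position 13 in the SMILES.
Other groups present: 1 ketone, 1 nitrile, 1 primary amine.
Ester count: 1.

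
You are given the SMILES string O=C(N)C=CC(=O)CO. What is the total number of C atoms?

5

Count every carbon token in the SMILES (each C, including those in ring-closure positions and inside branches).
Carbon count: 5.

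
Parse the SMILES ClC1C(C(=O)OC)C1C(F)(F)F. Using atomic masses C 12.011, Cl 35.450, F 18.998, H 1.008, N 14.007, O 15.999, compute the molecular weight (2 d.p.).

First, the molecular formula is C6H6ClF3O2 (counting implicit H from valence).
  C: 6 × 12.011 = 72.066
  Cl: 1 × 35.450 = 35.450
  F: 3 × 18.998 = 56.994
  H: 6 × 1.008 = 6.048
  O: 2 × 15.999 = 31.998
Sum: 6×12.011 + 1×35.450 + 3×18.998 + 6×1.008 + 2×15.999 = 202.556 → 202.56 g/mol.

202.56 g/mol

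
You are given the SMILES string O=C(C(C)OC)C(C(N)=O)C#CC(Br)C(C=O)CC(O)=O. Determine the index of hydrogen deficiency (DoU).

Degree of unsaturation = (number of rings) + (number of π bonds).
Ring closures in the SMILES: 0.
π bonds: 4 double bonds (each 1 DoU), 1 triple bond (each 2 DoU) → 6 DoU from unsaturation.
Total DoU = 0 + 6 = 6.

6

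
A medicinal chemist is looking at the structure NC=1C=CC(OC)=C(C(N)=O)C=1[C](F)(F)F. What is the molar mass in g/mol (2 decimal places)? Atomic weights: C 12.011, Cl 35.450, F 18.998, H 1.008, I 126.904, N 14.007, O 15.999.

First, the molecular formula is C9H9F3N2O2 (counting implicit H from valence).
  C: 9 × 12.011 = 108.099
  F: 3 × 18.998 = 56.994
  H: 9 × 1.008 = 9.072
  N: 2 × 14.007 = 28.014
  O: 2 × 15.999 = 31.998
Sum: 9×12.011 + 3×18.998 + 9×1.008 + 2×14.007 + 2×15.999 = 234.177 → 234.18 g/mol.

234.18 g/mol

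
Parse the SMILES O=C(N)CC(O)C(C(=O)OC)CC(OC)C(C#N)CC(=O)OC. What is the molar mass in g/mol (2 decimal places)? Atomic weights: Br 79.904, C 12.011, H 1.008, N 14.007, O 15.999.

330.34 g/mol

First, the molecular formula is C14H22N2O7 (counting implicit H from valence).
  C: 14 × 12.011 = 168.154
  H: 22 × 1.008 = 22.176
  N: 2 × 14.007 = 28.014
  O: 7 × 15.999 = 111.993
Sum: 14×12.011 + 22×1.008 + 2×14.007 + 7×15.999 = 330.337 → 330.34 g/mol.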